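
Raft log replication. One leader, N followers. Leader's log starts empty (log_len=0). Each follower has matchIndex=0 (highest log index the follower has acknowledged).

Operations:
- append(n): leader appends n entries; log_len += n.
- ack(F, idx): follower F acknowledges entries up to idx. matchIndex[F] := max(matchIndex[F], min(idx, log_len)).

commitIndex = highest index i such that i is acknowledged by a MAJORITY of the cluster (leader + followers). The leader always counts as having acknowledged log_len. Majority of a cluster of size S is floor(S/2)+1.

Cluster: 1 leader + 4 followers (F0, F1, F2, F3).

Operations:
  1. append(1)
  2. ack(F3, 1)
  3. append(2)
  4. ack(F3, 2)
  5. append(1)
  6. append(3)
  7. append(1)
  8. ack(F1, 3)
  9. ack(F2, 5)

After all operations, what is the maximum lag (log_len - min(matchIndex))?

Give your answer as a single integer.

Op 1: append 1 -> log_len=1
Op 2: F3 acks idx 1 -> match: F0=0 F1=0 F2=0 F3=1; commitIndex=0
Op 3: append 2 -> log_len=3
Op 4: F3 acks idx 2 -> match: F0=0 F1=0 F2=0 F3=2; commitIndex=0
Op 5: append 1 -> log_len=4
Op 6: append 3 -> log_len=7
Op 7: append 1 -> log_len=8
Op 8: F1 acks idx 3 -> match: F0=0 F1=3 F2=0 F3=2; commitIndex=2
Op 9: F2 acks idx 5 -> match: F0=0 F1=3 F2=5 F3=2; commitIndex=3

Answer: 8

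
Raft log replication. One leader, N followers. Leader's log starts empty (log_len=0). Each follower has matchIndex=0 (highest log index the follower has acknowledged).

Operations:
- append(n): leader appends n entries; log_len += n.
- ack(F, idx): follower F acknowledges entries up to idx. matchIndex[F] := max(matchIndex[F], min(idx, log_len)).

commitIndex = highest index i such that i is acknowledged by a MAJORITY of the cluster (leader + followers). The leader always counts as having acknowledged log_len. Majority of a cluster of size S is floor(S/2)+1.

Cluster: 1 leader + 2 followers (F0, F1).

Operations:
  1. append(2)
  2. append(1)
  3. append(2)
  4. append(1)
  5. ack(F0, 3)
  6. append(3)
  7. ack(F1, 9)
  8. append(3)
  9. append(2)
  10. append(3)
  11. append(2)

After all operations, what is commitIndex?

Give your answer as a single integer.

Answer: 9

Derivation:
Op 1: append 2 -> log_len=2
Op 2: append 1 -> log_len=3
Op 3: append 2 -> log_len=5
Op 4: append 1 -> log_len=6
Op 5: F0 acks idx 3 -> match: F0=3 F1=0; commitIndex=3
Op 6: append 3 -> log_len=9
Op 7: F1 acks idx 9 -> match: F0=3 F1=9; commitIndex=9
Op 8: append 3 -> log_len=12
Op 9: append 2 -> log_len=14
Op 10: append 3 -> log_len=17
Op 11: append 2 -> log_len=19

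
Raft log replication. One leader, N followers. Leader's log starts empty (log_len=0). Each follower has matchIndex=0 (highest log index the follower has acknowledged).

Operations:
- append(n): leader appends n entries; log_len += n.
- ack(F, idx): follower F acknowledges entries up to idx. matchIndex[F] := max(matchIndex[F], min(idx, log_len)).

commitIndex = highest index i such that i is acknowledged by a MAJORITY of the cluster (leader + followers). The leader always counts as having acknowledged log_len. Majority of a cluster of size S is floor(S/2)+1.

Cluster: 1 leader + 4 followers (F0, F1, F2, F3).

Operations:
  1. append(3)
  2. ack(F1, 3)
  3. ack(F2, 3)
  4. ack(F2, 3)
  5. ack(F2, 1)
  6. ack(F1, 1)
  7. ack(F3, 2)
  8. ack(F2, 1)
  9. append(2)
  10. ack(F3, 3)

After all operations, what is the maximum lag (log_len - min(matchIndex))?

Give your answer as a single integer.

Op 1: append 3 -> log_len=3
Op 2: F1 acks idx 3 -> match: F0=0 F1=3 F2=0 F3=0; commitIndex=0
Op 3: F2 acks idx 3 -> match: F0=0 F1=3 F2=3 F3=0; commitIndex=3
Op 4: F2 acks idx 3 -> match: F0=0 F1=3 F2=3 F3=0; commitIndex=3
Op 5: F2 acks idx 1 -> match: F0=0 F1=3 F2=3 F3=0; commitIndex=3
Op 6: F1 acks idx 1 -> match: F0=0 F1=3 F2=3 F3=0; commitIndex=3
Op 7: F3 acks idx 2 -> match: F0=0 F1=3 F2=3 F3=2; commitIndex=3
Op 8: F2 acks idx 1 -> match: F0=0 F1=3 F2=3 F3=2; commitIndex=3
Op 9: append 2 -> log_len=5
Op 10: F3 acks idx 3 -> match: F0=0 F1=3 F2=3 F3=3; commitIndex=3

Answer: 5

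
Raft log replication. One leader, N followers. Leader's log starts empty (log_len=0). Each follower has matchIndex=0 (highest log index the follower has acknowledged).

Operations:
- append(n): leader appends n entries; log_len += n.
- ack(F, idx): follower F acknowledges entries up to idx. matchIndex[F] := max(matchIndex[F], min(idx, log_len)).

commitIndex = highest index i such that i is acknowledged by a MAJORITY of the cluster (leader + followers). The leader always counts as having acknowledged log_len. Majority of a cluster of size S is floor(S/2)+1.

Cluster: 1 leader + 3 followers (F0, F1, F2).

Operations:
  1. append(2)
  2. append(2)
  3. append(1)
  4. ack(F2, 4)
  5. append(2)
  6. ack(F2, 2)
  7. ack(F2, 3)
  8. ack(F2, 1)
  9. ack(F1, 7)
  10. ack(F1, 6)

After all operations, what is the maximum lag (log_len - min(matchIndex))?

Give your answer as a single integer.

Op 1: append 2 -> log_len=2
Op 2: append 2 -> log_len=4
Op 3: append 1 -> log_len=5
Op 4: F2 acks idx 4 -> match: F0=0 F1=0 F2=4; commitIndex=0
Op 5: append 2 -> log_len=7
Op 6: F2 acks idx 2 -> match: F0=0 F1=0 F2=4; commitIndex=0
Op 7: F2 acks idx 3 -> match: F0=0 F1=0 F2=4; commitIndex=0
Op 8: F2 acks idx 1 -> match: F0=0 F1=0 F2=4; commitIndex=0
Op 9: F1 acks idx 7 -> match: F0=0 F1=7 F2=4; commitIndex=4
Op 10: F1 acks idx 6 -> match: F0=0 F1=7 F2=4; commitIndex=4

Answer: 7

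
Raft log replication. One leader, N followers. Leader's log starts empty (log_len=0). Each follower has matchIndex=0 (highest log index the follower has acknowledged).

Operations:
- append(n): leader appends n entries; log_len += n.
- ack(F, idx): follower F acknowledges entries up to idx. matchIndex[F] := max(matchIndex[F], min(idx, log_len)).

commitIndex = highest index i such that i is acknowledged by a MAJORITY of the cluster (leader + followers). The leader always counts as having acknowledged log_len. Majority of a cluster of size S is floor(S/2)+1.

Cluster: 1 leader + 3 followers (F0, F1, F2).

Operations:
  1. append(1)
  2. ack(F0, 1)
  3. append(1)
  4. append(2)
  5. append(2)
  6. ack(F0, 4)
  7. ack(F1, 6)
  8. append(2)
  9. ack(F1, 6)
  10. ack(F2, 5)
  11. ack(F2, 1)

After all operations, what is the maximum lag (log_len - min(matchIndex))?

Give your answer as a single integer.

Op 1: append 1 -> log_len=1
Op 2: F0 acks idx 1 -> match: F0=1 F1=0 F2=0; commitIndex=0
Op 3: append 1 -> log_len=2
Op 4: append 2 -> log_len=4
Op 5: append 2 -> log_len=6
Op 6: F0 acks idx 4 -> match: F0=4 F1=0 F2=0; commitIndex=0
Op 7: F1 acks idx 6 -> match: F0=4 F1=6 F2=0; commitIndex=4
Op 8: append 2 -> log_len=8
Op 9: F1 acks idx 6 -> match: F0=4 F1=6 F2=0; commitIndex=4
Op 10: F2 acks idx 5 -> match: F0=4 F1=6 F2=5; commitIndex=5
Op 11: F2 acks idx 1 -> match: F0=4 F1=6 F2=5; commitIndex=5

Answer: 4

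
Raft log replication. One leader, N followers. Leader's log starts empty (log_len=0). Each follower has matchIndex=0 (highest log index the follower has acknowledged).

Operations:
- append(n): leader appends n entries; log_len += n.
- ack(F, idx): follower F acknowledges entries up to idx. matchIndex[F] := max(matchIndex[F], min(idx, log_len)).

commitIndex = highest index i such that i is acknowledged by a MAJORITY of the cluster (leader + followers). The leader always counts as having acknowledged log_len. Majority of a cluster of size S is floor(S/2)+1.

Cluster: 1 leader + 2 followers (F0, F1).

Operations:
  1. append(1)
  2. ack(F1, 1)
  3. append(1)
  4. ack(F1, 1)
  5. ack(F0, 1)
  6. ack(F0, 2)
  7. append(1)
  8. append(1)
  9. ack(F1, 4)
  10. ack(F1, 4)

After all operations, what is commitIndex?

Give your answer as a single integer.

Op 1: append 1 -> log_len=1
Op 2: F1 acks idx 1 -> match: F0=0 F1=1; commitIndex=1
Op 3: append 1 -> log_len=2
Op 4: F1 acks idx 1 -> match: F0=0 F1=1; commitIndex=1
Op 5: F0 acks idx 1 -> match: F0=1 F1=1; commitIndex=1
Op 6: F0 acks idx 2 -> match: F0=2 F1=1; commitIndex=2
Op 7: append 1 -> log_len=3
Op 8: append 1 -> log_len=4
Op 9: F1 acks idx 4 -> match: F0=2 F1=4; commitIndex=4
Op 10: F1 acks idx 4 -> match: F0=2 F1=4; commitIndex=4

Answer: 4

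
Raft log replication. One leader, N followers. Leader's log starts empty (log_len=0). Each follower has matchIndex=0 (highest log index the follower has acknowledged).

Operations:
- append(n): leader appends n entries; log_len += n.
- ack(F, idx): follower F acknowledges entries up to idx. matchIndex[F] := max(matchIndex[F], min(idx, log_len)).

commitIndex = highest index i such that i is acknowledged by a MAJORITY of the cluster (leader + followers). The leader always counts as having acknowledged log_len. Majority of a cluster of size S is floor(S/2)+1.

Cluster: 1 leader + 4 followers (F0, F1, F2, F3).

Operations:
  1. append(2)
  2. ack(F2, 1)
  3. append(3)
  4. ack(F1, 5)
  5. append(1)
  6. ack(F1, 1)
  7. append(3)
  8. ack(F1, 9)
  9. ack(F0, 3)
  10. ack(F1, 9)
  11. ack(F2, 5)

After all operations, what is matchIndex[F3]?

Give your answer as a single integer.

Answer: 0

Derivation:
Op 1: append 2 -> log_len=2
Op 2: F2 acks idx 1 -> match: F0=0 F1=0 F2=1 F3=0; commitIndex=0
Op 3: append 3 -> log_len=5
Op 4: F1 acks idx 5 -> match: F0=0 F1=5 F2=1 F3=0; commitIndex=1
Op 5: append 1 -> log_len=6
Op 6: F1 acks idx 1 -> match: F0=0 F1=5 F2=1 F3=0; commitIndex=1
Op 7: append 3 -> log_len=9
Op 8: F1 acks idx 9 -> match: F0=0 F1=9 F2=1 F3=0; commitIndex=1
Op 9: F0 acks idx 3 -> match: F0=3 F1=9 F2=1 F3=0; commitIndex=3
Op 10: F1 acks idx 9 -> match: F0=3 F1=9 F2=1 F3=0; commitIndex=3
Op 11: F2 acks idx 5 -> match: F0=3 F1=9 F2=5 F3=0; commitIndex=5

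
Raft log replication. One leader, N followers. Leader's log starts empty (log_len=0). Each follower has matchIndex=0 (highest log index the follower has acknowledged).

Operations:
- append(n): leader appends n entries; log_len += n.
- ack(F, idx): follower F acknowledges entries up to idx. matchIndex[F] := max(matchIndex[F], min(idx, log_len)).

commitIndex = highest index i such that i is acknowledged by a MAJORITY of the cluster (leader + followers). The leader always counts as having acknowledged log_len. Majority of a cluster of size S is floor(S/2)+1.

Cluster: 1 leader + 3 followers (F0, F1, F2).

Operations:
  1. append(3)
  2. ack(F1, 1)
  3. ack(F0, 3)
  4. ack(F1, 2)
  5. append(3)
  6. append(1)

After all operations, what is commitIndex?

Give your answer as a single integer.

Op 1: append 3 -> log_len=3
Op 2: F1 acks idx 1 -> match: F0=0 F1=1 F2=0; commitIndex=0
Op 3: F0 acks idx 3 -> match: F0=3 F1=1 F2=0; commitIndex=1
Op 4: F1 acks idx 2 -> match: F0=3 F1=2 F2=0; commitIndex=2
Op 5: append 3 -> log_len=6
Op 6: append 1 -> log_len=7

Answer: 2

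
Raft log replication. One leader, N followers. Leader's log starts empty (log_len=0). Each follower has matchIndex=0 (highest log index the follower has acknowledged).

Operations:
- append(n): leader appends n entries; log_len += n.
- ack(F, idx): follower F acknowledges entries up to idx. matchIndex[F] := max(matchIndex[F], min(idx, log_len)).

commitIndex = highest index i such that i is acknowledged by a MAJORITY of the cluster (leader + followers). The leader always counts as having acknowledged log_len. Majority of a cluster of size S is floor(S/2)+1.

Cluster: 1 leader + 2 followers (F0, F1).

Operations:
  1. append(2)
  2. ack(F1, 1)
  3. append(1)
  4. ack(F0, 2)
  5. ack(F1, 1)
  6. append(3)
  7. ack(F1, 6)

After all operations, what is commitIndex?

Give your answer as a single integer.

Op 1: append 2 -> log_len=2
Op 2: F1 acks idx 1 -> match: F0=0 F1=1; commitIndex=1
Op 3: append 1 -> log_len=3
Op 4: F0 acks idx 2 -> match: F0=2 F1=1; commitIndex=2
Op 5: F1 acks idx 1 -> match: F0=2 F1=1; commitIndex=2
Op 6: append 3 -> log_len=6
Op 7: F1 acks idx 6 -> match: F0=2 F1=6; commitIndex=6

Answer: 6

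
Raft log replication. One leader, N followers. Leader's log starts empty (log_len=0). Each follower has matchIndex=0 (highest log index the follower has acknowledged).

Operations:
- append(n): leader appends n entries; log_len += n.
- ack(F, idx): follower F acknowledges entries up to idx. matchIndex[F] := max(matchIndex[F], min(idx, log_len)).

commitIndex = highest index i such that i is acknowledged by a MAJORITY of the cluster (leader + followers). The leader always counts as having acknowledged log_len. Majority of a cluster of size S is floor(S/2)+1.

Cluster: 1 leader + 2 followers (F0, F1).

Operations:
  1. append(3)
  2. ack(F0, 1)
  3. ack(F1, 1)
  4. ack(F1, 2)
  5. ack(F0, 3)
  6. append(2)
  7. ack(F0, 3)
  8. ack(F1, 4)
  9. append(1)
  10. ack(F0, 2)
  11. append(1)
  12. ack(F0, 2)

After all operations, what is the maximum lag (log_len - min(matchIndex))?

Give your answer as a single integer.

Answer: 4

Derivation:
Op 1: append 3 -> log_len=3
Op 2: F0 acks idx 1 -> match: F0=1 F1=0; commitIndex=1
Op 3: F1 acks idx 1 -> match: F0=1 F1=1; commitIndex=1
Op 4: F1 acks idx 2 -> match: F0=1 F1=2; commitIndex=2
Op 5: F0 acks idx 3 -> match: F0=3 F1=2; commitIndex=3
Op 6: append 2 -> log_len=5
Op 7: F0 acks idx 3 -> match: F0=3 F1=2; commitIndex=3
Op 8: F1 acks idx 4 -> match: F0=3 F1=4; commitIndex=4
Op 9: append 1 -> log_len=6
Op 10: F0 acks idx 2 -> match: F0=3 F1=4; commitIndex=4
Op 11: append 1 -> log_len=7
Op 12: F0 acks idx 2 -> match: F0=3 F1=4; commitIndex=4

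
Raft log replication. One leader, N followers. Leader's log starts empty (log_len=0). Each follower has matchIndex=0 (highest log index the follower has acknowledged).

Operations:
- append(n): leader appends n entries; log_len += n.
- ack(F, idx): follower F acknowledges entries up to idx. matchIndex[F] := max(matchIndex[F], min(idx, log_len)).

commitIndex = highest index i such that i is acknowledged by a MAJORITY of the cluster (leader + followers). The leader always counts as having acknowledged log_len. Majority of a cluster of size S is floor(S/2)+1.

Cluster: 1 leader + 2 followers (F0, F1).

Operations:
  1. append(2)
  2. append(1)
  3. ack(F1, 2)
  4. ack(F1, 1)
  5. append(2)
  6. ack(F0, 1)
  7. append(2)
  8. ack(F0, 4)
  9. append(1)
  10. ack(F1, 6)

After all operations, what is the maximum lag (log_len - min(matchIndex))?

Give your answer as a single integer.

Answer: 4

Derivation:
Op 1: append 2 -> log_len=2
Op 2: append 1 -> log_len=3
Op 3: F1 acks idx 2 -> match: F0=0 F1=2; commitIndex=2
Op 4: F1 acks idx 1 -> match: F0=0 F1=2; commitIndex=2
Op 5: append 2 -> log_len=5
Op 6: F0 acks idx 1 -> match: F0=1 F1=2; commitIndex=2
Op 7: append 2 -> log_len=7
Op 8: F0 acks idx 4 -> match: F0=4 F1=2; commitIndex=4
Op 9: append 1 -> log_len=8
Op 10: F1 acks idx 6 -> match: F0=4 F1=6; commitIndex=6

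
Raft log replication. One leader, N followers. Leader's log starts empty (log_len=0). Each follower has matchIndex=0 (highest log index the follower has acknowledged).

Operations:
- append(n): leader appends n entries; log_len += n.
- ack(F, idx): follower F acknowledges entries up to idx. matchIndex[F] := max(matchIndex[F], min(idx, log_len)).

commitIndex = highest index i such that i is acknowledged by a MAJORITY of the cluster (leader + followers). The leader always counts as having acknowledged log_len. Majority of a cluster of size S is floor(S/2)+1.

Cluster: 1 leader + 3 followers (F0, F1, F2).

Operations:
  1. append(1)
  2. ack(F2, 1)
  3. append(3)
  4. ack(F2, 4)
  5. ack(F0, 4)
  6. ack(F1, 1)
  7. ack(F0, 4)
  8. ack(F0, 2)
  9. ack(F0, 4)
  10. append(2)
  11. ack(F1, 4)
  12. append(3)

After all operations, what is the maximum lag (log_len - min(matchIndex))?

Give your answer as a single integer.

Answer: 5

Derivation:
Op 1: append 1 -> log_len=1
Op 2: F2 acks idx 1 -> match: F0=0 F1=0 F2=1; commitIndex=0
Op 3: append 3 -> log_len=4
Op 4: F2 acks idx 4 -> match: F0=0 F1=0 F2=4; commitIndex=0
Op 5: F0 acks idx 4 -> match: F0=4 F1=0 F2=4; commitIndex=4
Op 6: F1 acks idx 1 -> match: F0=4 F1=1 F2=4; commitIndex=4
Op 7: F0 acks idx 4 -> match: F0=4 F1=1 F2=4; commitIndex=4
Op 8: F0 acks idx 2 -> match: F0=4 F1=1 F2=4; commitIndex=4
Op 9: F0 acks idx 4 -> match: F0=4 F1=1 F2=4; commitIndex=4
Op 10: append 2 -> log_len=6
Op 11: F1 acks idx 4 -> match: F0=4 F1=4 F2=4; commitIndex=4
Op 12: append 3 -> log_len=9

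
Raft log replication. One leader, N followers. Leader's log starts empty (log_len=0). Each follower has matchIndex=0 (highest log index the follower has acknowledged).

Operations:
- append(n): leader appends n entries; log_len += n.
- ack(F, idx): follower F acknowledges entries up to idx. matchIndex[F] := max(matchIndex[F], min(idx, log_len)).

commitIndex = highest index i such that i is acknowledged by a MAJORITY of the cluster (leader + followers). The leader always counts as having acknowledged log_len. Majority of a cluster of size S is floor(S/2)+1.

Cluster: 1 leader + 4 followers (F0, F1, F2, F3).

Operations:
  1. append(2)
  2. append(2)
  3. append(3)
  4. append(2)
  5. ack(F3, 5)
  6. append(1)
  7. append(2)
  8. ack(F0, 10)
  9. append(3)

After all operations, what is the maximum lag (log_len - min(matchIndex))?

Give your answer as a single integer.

Answer: 15

Derivation:
Op 1: append 2 -> log_len=2
Op 2: append 2 -> log_len=4
Op 3: append 3 -> log_len=7
Op 4: append 2 -> log_len=9
Op 5: F3 acks idx 5 -> match: F0=0 F1=0 F2=0 F3=5; commitIndex=0
Op 6: append 1 -> log_len=10
Op 7: append 2 -> log_len=12
Op 8: F0 acks idx 10 -> match: F0=10 F1=0 F2=0 F3=5; commitIndex=5
Op 9: append 3 -> log_len=15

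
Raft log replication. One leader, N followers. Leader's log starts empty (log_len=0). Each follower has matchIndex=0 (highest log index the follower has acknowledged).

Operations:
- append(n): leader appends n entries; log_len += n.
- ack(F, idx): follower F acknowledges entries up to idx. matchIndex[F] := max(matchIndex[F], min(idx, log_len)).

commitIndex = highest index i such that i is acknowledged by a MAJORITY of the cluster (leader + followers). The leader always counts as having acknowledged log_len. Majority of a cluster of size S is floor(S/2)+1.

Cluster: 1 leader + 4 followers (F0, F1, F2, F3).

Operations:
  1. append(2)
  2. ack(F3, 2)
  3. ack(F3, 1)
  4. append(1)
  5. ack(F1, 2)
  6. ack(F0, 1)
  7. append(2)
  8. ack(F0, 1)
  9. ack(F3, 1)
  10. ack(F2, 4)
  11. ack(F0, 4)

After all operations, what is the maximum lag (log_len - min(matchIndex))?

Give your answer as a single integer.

Op 1: append 2 -> log_len=2
Op 2: F3 acks idx 2 -> match: F0=0 F1=0 F2=0 F3=2; commitIndex=0
Op 3: F3 acks idx 1 -> match: F0=0 F1=0 F2=0 F3=2; commitIndex=0
Op 4: append 1 -> log_len=3
Op 5: F1 acks idx 2 -> match: F0=0 F1=2 F2=0 F3=2; commitIndex=2
Op 6: F0 acks idx 1 -> match: F0=1 F1=2 F2=0 F3=2; commitIndex=2
Op 7: append 2 -> log_len=5
Op 8: F0 acks idx 1 -> match: F0=1 F1=2 F2=0 F3=2; commitIndex=2
Op 9: F3 acks idx 1 -> match: F0=1 F1=2 F2=0 F3=2; commitIndex=2
Op 10: F2 acks idx 4 -> match: F0=1 F1=2 F2=4 F3=2; commitIndex=2
Op 11: F0 acks idx 4 -> match: F0=4 F1=2 F2=4 F3=2; commitIndex=4

Answer: 3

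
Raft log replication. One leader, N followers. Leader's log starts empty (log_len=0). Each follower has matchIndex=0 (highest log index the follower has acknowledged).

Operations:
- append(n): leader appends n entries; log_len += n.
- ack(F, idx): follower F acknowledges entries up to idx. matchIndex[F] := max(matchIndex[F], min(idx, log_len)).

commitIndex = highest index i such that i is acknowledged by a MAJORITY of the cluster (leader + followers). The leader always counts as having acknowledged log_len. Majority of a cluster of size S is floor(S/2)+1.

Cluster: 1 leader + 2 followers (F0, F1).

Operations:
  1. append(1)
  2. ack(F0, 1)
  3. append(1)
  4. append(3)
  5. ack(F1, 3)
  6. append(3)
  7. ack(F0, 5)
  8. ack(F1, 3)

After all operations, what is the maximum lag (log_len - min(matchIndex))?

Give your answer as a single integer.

Op 1: append 1 -> log_len=1
Op 2: F0 acks idx 1 -> match: F0=1 F1=0; commitIndex=1
Op 3: append 1 -> log_len=2
Op 4: append 3 -> log_len=5
Op 5: F1 acks idx 3 -> match: F0=1 F1=3; commitIndex=3
Op 6: append 3 -> log_len=8
Op 7: F0 acks idx 5 -> match: F0=5 F1=3; commitIndex=5
Op 8: F1 acks idx 3 -> match: F0=5 F1=3; commitIndex=5

Answer: 5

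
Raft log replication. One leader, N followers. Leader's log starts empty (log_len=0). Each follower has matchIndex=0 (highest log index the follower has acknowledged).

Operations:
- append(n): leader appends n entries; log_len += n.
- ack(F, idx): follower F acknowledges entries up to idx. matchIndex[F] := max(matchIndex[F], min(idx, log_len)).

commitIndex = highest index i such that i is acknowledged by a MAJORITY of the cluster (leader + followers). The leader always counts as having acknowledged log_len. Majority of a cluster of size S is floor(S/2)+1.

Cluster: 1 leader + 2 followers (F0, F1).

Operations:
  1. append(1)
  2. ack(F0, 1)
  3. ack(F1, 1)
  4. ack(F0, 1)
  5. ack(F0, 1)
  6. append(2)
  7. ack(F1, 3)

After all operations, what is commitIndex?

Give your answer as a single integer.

Op 1: append 1 -> log_len=1
Op 2: F0 acks idx 1 -> match: F0=1 F1=0; commitIndex=1
Op 3: F1 acks idx 1 -> match: F0=1 F1=1; commitIndex=1
Op 4: F0 acks idx 1 -> match: F0=1 F1=1; commitIndex=1
Op 5: F0 acks idx 1 -> match: F0=1 F1=1; commitIndex=1
Op 6: append 2 -> log_len=3
Op 7: F1 acks idx 3 -> match: F0=1 F1=3; commitIndex=3

Answer: 3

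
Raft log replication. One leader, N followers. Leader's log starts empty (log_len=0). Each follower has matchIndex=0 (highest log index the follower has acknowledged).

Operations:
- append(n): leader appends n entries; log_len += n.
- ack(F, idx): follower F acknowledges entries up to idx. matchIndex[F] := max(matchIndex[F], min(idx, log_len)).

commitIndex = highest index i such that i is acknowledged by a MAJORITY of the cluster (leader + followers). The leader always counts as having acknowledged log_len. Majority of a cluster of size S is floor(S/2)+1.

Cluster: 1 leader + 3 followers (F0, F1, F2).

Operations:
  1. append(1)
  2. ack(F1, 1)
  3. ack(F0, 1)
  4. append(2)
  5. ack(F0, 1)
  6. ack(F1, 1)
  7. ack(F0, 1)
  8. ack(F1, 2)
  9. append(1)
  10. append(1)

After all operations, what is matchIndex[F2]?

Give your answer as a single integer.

Answer: 0

Derivation:
Op 1: append 1 -> log_len=1
Op 2: F1 acks idx 1 -> match: F0=0 F1=1 F2=0; commitIndex=0
Op 3: F0 acks idx 1 -> match: F0=1 F1=1 F2=0; commitIndex=1
Op 4: append 2 -> log_len=3
Op 5: F0 acks idx 1 -> match: F0=1 F1=1 F2=0; commitIndex=1
Op 6: F1 acks idx 1 -> match: F0=1 F1=1 F2=0; commitIndex=1
Op 7: F0 acks idx 1 -> match: F0=1 F1=1 F2=0; commitIndex=1
Op 8: F1 acks idx 2 -> match: F0=1 F1=2 F2=0; commitIndex=1
Op 9: append 1 -> log_len=4
Op 10: append 1 -> log_len=5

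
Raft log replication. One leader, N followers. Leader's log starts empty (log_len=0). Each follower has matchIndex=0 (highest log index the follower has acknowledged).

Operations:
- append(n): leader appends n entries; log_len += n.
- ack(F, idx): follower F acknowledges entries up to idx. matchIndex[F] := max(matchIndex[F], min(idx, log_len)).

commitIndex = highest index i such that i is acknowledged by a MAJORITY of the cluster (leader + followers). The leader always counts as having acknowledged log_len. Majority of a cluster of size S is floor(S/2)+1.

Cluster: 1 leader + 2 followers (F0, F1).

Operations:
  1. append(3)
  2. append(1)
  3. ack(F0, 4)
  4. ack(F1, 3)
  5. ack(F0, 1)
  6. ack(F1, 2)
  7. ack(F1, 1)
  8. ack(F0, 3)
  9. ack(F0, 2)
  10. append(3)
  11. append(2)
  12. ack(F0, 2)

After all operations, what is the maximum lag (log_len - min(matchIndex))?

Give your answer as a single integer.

Op 1: append 3 -> log_len=3
Op 2: append 1 -> log_len=4
Op 3: F0 acks idx 4 -> match: F0=4 F1=0; commitIndex=4
Op 4: F1 acks idx 3 -> match: F0=4 F1=3; commitIndex=4
Op 5: F0 acks idx 1 -> match: F0=4 F1=3; commitIndex=4
Op 6: F1 acks idx 2 -> match: F0=4 F1=3; commitIndex=4
Op 7: F1 acks idx 1 -> match: F0=4 F1=3; commitIndex=4
Op 8: F0 acks idx 3 -> match: F0=4 F1=3; commitIndex=4
Op 9: F0 acks idx 2 -> match: F0=4 F1=3; commitIndex=4
Op 10: append 3 -> log_len=7
Op 11: append 2 -> log_len=9
Op 12: F0 acks idx 2 -> match: F0=4 F1=3; commitIndex=4

Answer: 6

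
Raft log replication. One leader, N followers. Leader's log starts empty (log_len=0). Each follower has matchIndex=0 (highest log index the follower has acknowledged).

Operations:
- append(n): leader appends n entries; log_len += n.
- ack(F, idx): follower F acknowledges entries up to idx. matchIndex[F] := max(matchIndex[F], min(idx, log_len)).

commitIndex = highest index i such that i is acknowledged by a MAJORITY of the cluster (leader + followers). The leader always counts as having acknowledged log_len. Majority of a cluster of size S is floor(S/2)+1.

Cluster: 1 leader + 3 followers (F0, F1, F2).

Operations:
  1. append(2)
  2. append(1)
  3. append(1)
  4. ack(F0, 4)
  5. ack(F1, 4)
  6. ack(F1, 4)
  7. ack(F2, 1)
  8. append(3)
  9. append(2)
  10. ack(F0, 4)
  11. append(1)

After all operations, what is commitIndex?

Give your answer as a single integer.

Answer: 4

Derivation:
Op 1: append 2 -> log_len=2
Op 2: append 1 -> log_len=3
Op 3: append 1 -> log_len=4
Op 4: F0 acks idx 4 -> match: F0=4 F1=0 F2=0; commitIndex=0
Op 5: F1 acks idx 4 -> match: F0=4 F1=4 F2=0; commitIndex=4
Op 6: F1 acks idx 4 -> match: F0=4 F1=4 F2=0; commitIndex=4
Op 7: F2 acks idx 1 -> match: F0=4 F1=4 F2=1; commitIndex=4
Op 8: append 3 -> log_len=7
Op 9: append 2 -> log_len=9
Op 10: F0 acks idx 4 -> match: F0=4 F1=4 F2=1; commitIndex=4
Op 11: append 1 -> log_len=10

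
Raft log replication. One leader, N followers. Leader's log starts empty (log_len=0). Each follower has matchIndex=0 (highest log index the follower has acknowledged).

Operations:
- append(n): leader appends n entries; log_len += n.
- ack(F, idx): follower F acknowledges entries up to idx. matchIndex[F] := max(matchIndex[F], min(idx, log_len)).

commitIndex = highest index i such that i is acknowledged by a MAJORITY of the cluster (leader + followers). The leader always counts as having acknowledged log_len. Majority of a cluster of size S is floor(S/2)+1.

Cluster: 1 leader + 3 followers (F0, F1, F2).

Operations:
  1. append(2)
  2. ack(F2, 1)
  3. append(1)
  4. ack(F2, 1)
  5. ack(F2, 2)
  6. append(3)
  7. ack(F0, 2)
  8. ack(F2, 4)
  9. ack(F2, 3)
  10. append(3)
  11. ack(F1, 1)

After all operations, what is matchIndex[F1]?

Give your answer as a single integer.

Answer: 1

Derivation:
Op 1: append 2 -> log_len=2
Op 2: F2 acks idx 1 -> match: F0=0 F1=0 F2=1; commitIndex=0
Op 3: append 1 -> log_len=3
Op 4: F2 acks idx 1 -> match: F0=0 F1=0 F2=1; commitIndex=0
Op 5: F2 acks idx 2 -> match: F0=0 F1=0 F2=2; commitIndex=0
Op 6: append 3 -> log_len=6
Op 7: F0 acks idx 2 -> match: F0=2 F1=0 F2=2; commitIndex=2
Op 8: F2 acks idx 4 -> match: F0=2 F1=0 F2=4; commitIndex=2
Op 9: F2 acks idx 3 -> match: F0=2 F1=0 F2=4; commitIndex=2
Op 10: append 3 -> log_len=9
Op 11: F1 acks idx 1 -> match: F0=2 F1=1 F2=4; commitIndex=2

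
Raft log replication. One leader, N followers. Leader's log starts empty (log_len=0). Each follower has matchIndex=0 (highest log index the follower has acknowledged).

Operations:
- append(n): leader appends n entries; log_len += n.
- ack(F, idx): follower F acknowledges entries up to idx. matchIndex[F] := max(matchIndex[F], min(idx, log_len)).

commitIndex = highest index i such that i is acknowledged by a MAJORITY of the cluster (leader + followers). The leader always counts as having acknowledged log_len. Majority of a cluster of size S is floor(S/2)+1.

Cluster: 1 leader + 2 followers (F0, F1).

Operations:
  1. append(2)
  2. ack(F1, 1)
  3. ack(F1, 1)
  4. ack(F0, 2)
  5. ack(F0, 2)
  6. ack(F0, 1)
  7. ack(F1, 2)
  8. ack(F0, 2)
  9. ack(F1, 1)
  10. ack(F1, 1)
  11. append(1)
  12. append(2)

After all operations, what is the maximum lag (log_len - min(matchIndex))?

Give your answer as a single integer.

Answer: 3

Derivation:
Op 1: append 2 -> log_len=2
Op 2: F1 acks idx 1 -> match: F0=0 F1=1; commitIndex=1
Op 3: F1 acks idx 1 -> match: F0=0 F1=1; commitIndex=1
Op 4: F0 acks idx 2 -> match: F0=2 F1=1; commitIndex=2
Op 5: F0 acks idx 2 -> match: F0=2 F1=1; commitIndex=2
Op 6: F0 acks idx 1 -> match: F0=2 F1=1; commitIndex=2
Op 7: F1 acks idx 2 -> match: F0=2 F1=2; commitIndex=2
Op 8: F0 acks idx 2 -> match: F0=2 F1=2; commitIndex=2
Op 9: F1 acks idx 1 -> match: F0=2 F1=2; commitIndex=2
Op 10: F1 acks idx 1 -> match: F0=2 F1=2; commitIndex=2
Op 11: append 1 -> log_len=3
Op 12: append 2 -> log_len=5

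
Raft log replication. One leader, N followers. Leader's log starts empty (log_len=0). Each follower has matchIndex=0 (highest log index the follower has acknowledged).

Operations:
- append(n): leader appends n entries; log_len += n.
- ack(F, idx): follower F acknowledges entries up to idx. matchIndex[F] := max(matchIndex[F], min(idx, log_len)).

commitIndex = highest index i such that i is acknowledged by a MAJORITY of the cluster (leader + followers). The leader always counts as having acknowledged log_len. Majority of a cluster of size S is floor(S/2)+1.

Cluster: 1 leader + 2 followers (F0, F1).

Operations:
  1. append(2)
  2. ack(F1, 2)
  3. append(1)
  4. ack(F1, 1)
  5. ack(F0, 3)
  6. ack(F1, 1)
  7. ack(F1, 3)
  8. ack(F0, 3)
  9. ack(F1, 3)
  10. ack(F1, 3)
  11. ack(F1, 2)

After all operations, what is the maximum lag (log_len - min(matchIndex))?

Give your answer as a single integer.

Op 1: append 2 -> log_len=2
Op 2: F1 acks idx 2 -> match: F0=0 F1=2; commitIndex=2
Op 3: append 1 -> log_len=3
Op 4: F1 acks idx 1 -> match: F0=0 F1=2; commitIndex=2
Op 5: F0 acks idx 3 -> match: F0=3 F1=2; commitIndex=3
Op 6: F1 acks idx 1 -> match: F0=3 F1=2; commitIndex=3
Op 7: F1 acks idx 3 -> match: F0=3 F1=3; commitIndex=3
Op 8: F0 acks idx 3 -> match: F0=3 F1=3; commitIndex=3
Op 9: F1 acks idx 3 -> match: F0=3 F1=3; commitIndex=3
Op 10: F1 acks idx 3 -> match: F0=3 F1=3; commitIndex=3
Op 11: F1 acks idx 2 -> match: F0=3 F1=3; commitIndex=3

Answer: 0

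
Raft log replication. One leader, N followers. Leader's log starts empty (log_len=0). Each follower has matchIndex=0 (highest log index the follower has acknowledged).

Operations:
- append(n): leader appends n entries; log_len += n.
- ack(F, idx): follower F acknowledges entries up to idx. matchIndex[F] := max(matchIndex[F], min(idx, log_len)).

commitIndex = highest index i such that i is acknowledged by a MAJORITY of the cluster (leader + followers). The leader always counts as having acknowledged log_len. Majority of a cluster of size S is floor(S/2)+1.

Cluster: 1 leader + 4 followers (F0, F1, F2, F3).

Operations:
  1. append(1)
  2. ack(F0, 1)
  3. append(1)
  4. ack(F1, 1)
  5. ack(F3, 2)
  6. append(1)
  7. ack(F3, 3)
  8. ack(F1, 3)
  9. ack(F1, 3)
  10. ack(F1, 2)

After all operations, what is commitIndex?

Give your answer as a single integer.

Op 1: append 1 -> log_len=1
Op 2: F0 acks idx 1 -> match: F0=1 F1=0 F2=0 F3=0; commitIndex=0
Op 3: append 1 -> log_len=2
Op 4: F1 acks idx 1 -> match: F0=1 F1=1 F2=0 F3=0; commitIndex=1
Op 5: F3 acks idx 2 -> match: F0=1 F1=1 F2=0 F3=2; commitIndex=1
Op 6: append 1 -> log_len=3
Op 7: F3 acks idx 3 -> match: F0=1 F1=1 F2=0 F3=3; commitIndex=1
Op 8: F1 acks idx 3 -> match: F0=1 F1=3 F2=0 F3=3; commitIndex=3
Op 9: F1 acks idx 3 -> match: F0=1 F1=3 F2=0 F3=3; commitIndex=3
Op 10: F1 acks idx 2 -> match: F0=1 F1=3 F2=0 F3=3; commitIndex=3

Answer: 3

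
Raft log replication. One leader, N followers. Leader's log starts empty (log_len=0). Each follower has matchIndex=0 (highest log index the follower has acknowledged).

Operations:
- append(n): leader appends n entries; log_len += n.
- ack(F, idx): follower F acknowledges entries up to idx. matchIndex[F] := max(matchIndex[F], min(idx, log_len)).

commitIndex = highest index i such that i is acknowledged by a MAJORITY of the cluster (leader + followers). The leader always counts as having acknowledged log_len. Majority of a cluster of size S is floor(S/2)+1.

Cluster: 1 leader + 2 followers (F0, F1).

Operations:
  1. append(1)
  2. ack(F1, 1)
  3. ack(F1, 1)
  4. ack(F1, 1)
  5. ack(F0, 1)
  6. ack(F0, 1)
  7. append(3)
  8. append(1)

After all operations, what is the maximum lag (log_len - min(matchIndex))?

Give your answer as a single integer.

Answer: 4

Derivation:
Op 1: append 1 -> log_len=1
Op 2: F1 acks idx 1 -> match: F0=0 F1=1; commitIndex=1
Op 3: F1 acks idx 1 -> match: F0=0 F1=1; commitIndex=1
Op 4: F1 acks idx 1 -> match: F0=0 F1=1; commitIndex=1
Op 5: F0 acks idx 1 -> match: F0=1 F1=1; commitIndex=1
Op 6: F0 acks idx 1 -> match: F0=1 F1=1; commitIndex=1
Op 7: append 3 -> log_len=4
Op 8: append 1 -> log_len=5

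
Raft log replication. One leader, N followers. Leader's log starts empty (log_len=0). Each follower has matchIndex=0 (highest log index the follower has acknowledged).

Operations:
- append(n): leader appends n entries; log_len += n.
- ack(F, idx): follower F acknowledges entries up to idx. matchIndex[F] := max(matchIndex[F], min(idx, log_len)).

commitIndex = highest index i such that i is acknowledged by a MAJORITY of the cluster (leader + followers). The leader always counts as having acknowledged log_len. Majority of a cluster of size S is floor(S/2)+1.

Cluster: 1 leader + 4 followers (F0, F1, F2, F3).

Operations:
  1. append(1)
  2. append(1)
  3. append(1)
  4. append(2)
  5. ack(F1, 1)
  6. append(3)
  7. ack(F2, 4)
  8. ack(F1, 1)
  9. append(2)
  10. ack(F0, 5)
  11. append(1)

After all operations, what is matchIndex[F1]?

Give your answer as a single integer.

Answer: 1

Derivation:
Op 1: append 1 -> log_len=1
Op 2: append 1 -> log_len=2
Op 3: append 1 -> log_len=3
Op 4: append 2 -> log_len=5
Op 5: F1 acks idx 1 -> match: F0=0 F1=1 F2=0 F3=0; commitIndex=0
Op 6: append 3 -> log_len=8
Op 7: F2 acks idx 4 -> match: F0=0 F1=1 F2=4 F3=0; commitIndex=1
Op 8: F1 acks idx 1 -> match: F0=0 F1=1 F2=4 F3=0; commitIndex=1
Op 9: append 2 -> log_len=10
Op 10: F0 acks idx 5 -> match: F0=5 F1=1 F2=4 F3=0; commitIndex=4
Op 11: append 1 -> log_len=11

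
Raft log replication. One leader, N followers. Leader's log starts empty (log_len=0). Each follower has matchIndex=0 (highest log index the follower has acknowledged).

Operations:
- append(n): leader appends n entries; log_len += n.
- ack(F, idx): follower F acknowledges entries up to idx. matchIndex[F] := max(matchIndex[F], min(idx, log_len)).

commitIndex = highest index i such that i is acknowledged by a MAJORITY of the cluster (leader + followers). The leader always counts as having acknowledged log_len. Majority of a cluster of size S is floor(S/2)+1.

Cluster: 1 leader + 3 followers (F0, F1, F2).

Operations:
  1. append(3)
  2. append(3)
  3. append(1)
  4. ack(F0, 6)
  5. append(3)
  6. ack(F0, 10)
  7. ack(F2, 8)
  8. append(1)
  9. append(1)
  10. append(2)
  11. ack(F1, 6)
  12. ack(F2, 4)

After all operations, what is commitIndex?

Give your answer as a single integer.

Op 1: append 3 -> log_len=3
Op 2: append 3 -> log_len=6
Op 3: append 1 -> log_len=7
Op 4: F0 acks idx 6 -> match: F0=6 F1=0 F2=0; commitIndex=0
Op 5: append 3 -> log_len=10
Op 6: F0 acks idx 10 -> match: F0=10 F1=0 F2=0; commitIndex=0
Op 7: F2 acks idx 8 -> match: F0=10 F1=0 F2=8; commitIndex=8
Op 8: append 1 -> log_len=11
Op 9: append 1 -> log_len=12
Op 10: append 2 -> log_len=14
Op 11: F1 acks idx 6 -> match: F0=10 F1=6 F2=8; commitIndex=8
Op 12: F2 acks idx 4 -> match: F0=10 F1=6 F2=8; commitIndex=8

Answer: 8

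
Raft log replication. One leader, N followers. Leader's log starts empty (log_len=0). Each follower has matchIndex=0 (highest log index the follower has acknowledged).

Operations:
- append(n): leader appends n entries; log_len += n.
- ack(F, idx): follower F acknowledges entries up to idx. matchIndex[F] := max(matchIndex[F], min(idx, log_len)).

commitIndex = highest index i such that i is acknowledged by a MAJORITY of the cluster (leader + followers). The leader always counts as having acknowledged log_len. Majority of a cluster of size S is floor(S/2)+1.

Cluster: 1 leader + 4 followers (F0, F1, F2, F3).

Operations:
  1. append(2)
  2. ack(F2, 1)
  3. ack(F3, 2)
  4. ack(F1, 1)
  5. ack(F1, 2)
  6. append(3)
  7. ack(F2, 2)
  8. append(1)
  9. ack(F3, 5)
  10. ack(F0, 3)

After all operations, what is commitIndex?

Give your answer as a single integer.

Op 1: append 2 -> log_len=2
Op 2: F2 acks idx 1 -> match: F0=0 F1=0 F2=1 F3=0; commitIndex=0
Op 3: F3 acks idx 2 -> match: F0=0 F1=0 F2=1 F3=2; commitIndex=1
Op 4: F1 acks idx 1 -> match: F0=0 F1=1 F2=1 F3=2; commitIndex=1
Op 5: F1 acks idx 2 -> match: F0=0 F1=2 F2=1 F3=2; commitIndex=2
Op 6: append 3 -> log_len=5
Op 7: F2 acks idx 2 -> match: F0=0 F1=2 F2=2 F3=2; commitIndex=2
Op 8: append 1 -> log_len=6
Op 9: F3 acks idx 5 -> match: F0=0 F1=2 F2=2 F3=5; commitIndex=2
Op 10: F0 acks idx 3 -> match: F0=3 F1=2 F2=2 F3=5; commitIndex=3

Answer: 3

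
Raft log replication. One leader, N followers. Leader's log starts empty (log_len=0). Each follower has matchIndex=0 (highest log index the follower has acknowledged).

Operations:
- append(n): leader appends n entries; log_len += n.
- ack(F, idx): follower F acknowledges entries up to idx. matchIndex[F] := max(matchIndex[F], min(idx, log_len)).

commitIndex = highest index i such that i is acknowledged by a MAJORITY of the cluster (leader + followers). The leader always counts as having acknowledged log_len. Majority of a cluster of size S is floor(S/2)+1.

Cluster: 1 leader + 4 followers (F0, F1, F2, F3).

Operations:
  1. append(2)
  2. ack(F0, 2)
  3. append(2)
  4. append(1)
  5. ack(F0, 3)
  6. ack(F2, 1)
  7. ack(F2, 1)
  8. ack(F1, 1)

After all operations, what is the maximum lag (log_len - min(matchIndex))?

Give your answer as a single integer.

Answer: 5

Derivation:
Op 1: append 2 -> log_len=2
Op 2: F0 acks idx 2 -> match: F0=2 F1=0 F2=0 F3=0; commitIndex=0
Op 3: append 2 -> log_len=4
Op 4: append 1 -> log_len=5
Op 5: F0 acks idx 3 -> match: F0=3 F1=0 F2=0 F3=0; commitIndex=0
Op 6: F2 acks idx 1 -> match: F0=3 F1=0 F2=1 F3=0; commitIndex=1
Op 7: F2 acks idx 1 -> match: F0=3 F1=0 F2=1 F3=0; commitIndex=1
Op 8: F1 acks idx 1 -> match: F0=3 F1=1 F2=1 F3=0; commitIndex=1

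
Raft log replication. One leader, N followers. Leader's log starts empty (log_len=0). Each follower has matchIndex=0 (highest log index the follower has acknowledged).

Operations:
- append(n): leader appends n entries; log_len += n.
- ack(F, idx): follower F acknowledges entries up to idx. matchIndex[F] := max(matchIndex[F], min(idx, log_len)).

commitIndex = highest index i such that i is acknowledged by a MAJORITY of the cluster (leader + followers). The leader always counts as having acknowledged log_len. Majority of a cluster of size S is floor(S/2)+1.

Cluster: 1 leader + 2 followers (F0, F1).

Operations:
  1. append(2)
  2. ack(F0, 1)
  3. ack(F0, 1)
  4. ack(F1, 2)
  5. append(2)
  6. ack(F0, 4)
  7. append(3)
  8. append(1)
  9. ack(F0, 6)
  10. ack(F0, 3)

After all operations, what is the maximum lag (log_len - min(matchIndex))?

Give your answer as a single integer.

Answer: 6

Derivation:
Op 1: append 2 -> log_len=2
Op 2: F0 acks idx 1 -> match: F0=1 F1=0; commitIndex=1
Op 3: F0 acks idx 1 -> match: F0=1 F1=0; commitIndex=1
Op 4: F1 acks idx 2 -> match: F0=1 F1=2; commitIndex=2
Op 5: append 2 -> log_len=4
Op 6: F0 acks idx 4 -> match: F0=4 F1=2; commitIndex=4
Op 7: append 3 -> log_len=7
Op 8: append 1 -> log_len=8
Op 9: F0 acks idx 6 -> match: F0=6 F1=2; commitIndex=6
Op 10: F0 acks idx 3 -> match: F0=6 F1=2; commitIndex=6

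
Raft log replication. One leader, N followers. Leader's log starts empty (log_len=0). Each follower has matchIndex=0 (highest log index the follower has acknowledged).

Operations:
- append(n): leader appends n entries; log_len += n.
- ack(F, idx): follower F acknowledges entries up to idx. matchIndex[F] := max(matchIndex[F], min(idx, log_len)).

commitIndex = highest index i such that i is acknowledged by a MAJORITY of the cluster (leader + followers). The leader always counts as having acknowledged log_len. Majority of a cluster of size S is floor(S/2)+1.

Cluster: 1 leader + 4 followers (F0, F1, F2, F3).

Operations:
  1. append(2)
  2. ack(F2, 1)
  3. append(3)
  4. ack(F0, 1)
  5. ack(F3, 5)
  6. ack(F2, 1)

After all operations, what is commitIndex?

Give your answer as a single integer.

Op 1: append 2 -> log_len=2
Op 2: F2 acks idx 1 -> match: F0=0 F1=0 F2=1 F3=0; commitIndex=0
Op 3: append 3 -> log_len=5
Op 4: F0 acks idx 1 -> match: F0=1 F1=0 F2=1 F3=0; commitIndex=1
Op 5: F3 acks idx 5 -> match: F0=1 F1=0 F2=1 F3=5; commitIndex=1
Op 6: F2 acks idx 1 -> match: F0=1 F1=0 F2=1 F3=5; commitIndex=1

Answer: 1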